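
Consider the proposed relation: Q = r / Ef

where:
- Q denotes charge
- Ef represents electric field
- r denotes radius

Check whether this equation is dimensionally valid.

No

Q (charge) has dimensions [I T].
Ef (electric field) has dimensions [I^-1 L M T^-3].
r (radius) has dimensions [L].

Left side: [I T]
Right side: [I M^-1 T^3]

The two sides have different dimensions, so the equation is NOT dimensionally consistent.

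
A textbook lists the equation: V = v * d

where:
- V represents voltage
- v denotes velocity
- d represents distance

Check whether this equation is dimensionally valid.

No

V (voltage) has dimensions [I^-1 L^2 M T^-3].
v (velocity) has dimensions [L T^-1].
d (distance) has dimensions [L].

Left side: [I^-1 L^2 M T^-3]
Right side: [L^2 T^-1]

The two sides have different dimensions, so the equation is NOT dimensionally consistent.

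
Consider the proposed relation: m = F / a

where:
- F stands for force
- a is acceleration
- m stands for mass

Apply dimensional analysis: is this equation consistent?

Yes

F (force) has dimensions [L M T^-2].
a (acceleration) has dimensions [L T^-2].
m (mass) has dimensions [M].

Left side: [M]
Right side: [M]

Both sides have the same dimensions, so the equation is dimensionally consistent.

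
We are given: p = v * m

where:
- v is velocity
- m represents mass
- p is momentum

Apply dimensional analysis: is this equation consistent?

Yes

v (velocity) has dimensions [L T^-1].
m (mass) has dimensions [M].
p (momentum) has dimensions [L M T^-1].

Left side: [L M T^-1]
Right side: [L M T^-1]

Both sides have the same dimensions, so the equation is dimensionally consistent.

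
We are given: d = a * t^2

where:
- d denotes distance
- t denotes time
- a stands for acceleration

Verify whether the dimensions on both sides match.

Yes

d (distance) has dimensions [L].
t (time) has dimensions [T].
a (acceleration) has dimensions [L T^-2].

Left side: [L]
Right side: [L]

Both sides have the same dimensions, so the equation is dimensionally consistent.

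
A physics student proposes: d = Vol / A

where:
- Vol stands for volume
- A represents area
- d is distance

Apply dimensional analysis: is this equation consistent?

Yes

Vol (volume) has dimensions [L^3].
A (area) has dimensions [L^2].
d (distance) has dimensions [L].

Left side: [L]
Right side: [L]

Both sides have the same dimensions, so the equation is dimensionally consistent.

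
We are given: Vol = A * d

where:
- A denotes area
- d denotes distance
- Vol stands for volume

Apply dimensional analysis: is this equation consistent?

Yes

A (area) has dimensions [L^2].
d (distance) has dimensions [L].
Vol (volume) has dimensions [L^3].

Left side: [L^3]
Right side: [L^3]

Both sides have the same dimensions, so the equation is dimensionally consistent.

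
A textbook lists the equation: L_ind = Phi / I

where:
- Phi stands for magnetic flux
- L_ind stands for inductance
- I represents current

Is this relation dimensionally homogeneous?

Yes

Phi (magnetic flux) has dimensions [I^-1 L^2 M T^-2].
L_ind (inductance) has dimensions [I^-2 L^2 M T^-2].
I (current) has dimensions [I].

Left side: [I^-2 L^2 M T^-2]
Right side: [I^-2 L^2 M T^-2]

Both sides have the same dimensions, so the equation is dimensionally consistent.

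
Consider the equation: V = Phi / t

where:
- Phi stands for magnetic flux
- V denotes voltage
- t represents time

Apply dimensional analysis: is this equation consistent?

Yes

Phi (magnetic flux) has dimensions [I^-1 L^2 M T^-2].
V (voltage) has dimensions [I^-1 L^2 M T^-3].
t (time) has dimensions [T].

Left side: [I^-1 L^2 M T^-3]
Right side: [I^-1 L^2 M T^-3]

Both sides have the same dimensions, so the equation is dimensionally consistent.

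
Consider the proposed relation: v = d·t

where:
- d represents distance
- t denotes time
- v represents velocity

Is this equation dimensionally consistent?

No

d (distance) has dimensions [L].
t (time) has dimensions [T].
v (velocity) has dimensions [L T^-1].

Left side: [L T^-1]
Right side: [L T]

The two sides have different dimensions, so the equation is NOT dimensionally consistent.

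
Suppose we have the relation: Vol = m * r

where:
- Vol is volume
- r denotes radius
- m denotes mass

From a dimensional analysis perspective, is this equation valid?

No

Vol (volume) has dimensions [L^3].
r (radius) has dimensions [L].
m (mass) has dimensions [M].

Left side: [L^3]
Right side: [L M]

The two sides have different dimensions, so the equation is NOT dimensionally consistent.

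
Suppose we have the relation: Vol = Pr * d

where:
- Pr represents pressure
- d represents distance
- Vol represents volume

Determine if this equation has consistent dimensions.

No

Pr (pressure) has dimensions [L^-1 M T^-2].
d (distance) has dimensions [L].
Vol (volume) has dimensions [L^3].

Left side: [L^3]
Right side: [M T^-2]

The two sides have different dimensions, so the equation is NOT dimensionally consistent.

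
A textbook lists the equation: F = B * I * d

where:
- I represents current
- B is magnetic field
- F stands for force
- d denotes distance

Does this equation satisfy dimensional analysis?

Yes

I (current) has dimensions [I].
B (magnetic field) has dimensions [I^-1 M T^-2].
F (force) has dimensions [L M T^-2].
d (distance) has dimensions [L].

Left side: [L M T^-2]
Right side: [L M T^-2]

Both sides have the same dimensions, so the equation is dimensionally consistent.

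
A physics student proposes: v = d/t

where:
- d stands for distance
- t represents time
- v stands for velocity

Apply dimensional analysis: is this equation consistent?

Yes

d (distance) has dimensions [L].
t (time) has dimensions [T].
v (velocity) has dimensions [L T^-1].

Left side: [L T^-1]
Right side: [L T^-1]

Both sides have the same dimensions, so the equation is dimensionally consistent.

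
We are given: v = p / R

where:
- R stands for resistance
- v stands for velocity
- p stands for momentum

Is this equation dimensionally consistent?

No

R (resistance) has dimensions [I^-2 L^2 M T^-3].
v (velocity) has dimensions [L T^-1].
p (momentum) has dimensions [L M T^-1].

Left side: [L T^-1]
Right side: [I^2 L^-1 T^2]

The two sides have different dimensions, so the equation is NOT dimensionally consistent.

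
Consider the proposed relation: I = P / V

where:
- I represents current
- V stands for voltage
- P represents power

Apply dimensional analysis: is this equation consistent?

Yes

I (current) has dimensions [I].
V (voltage) has dimensions [I^-1 L^2 M T^-3].
P (power) has dimensions [L^2 M T^-3].

Left side: [I]
Right side: [I]

Both sides have the same dimensions, so the equation is dimensionally consistent.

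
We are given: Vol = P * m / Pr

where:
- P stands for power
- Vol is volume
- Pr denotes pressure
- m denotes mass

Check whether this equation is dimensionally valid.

No

P (power) has dimensions [L^2 M T^-3].
Vol (volume) has dimensions [L^3].
Pr (pressure) has dimensions [L^-1 M T^-2].
m (mass) has dimensions [M].

Left side: [L^3]
Right side: [L^3 M T^-1]

The two sides have different dimensions, so the equation is NOT dimensionally consistent.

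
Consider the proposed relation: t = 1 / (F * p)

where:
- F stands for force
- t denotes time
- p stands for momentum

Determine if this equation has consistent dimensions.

No

F (force) has dimensions [L M T^-2].
t (time) has dimensions [T].
p (momentum) has dimensions [L M T^-1].

Left side: [T]
Right side: [L^-2 M^-2 T^3]

The two sides have different dimensions, so the equation is NOT dimensionally consistent.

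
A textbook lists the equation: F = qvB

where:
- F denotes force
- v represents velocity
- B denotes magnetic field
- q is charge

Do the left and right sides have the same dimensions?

Yes

F (force) has dimensions [L M T^-2].
v (velocity) has dimensions [L T^-1].
B (magnetic field) has dimensions [I^-1 M T^-2].
q (charge) has dimensions [I T].

Left side: [L M T^-2]
Right side: [L M T^-2]

Both sides have the same dimensions, so the equation is dimensionally consistent.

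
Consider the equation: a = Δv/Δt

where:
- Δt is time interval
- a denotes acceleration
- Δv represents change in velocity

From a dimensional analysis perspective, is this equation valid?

Yes

Δt (time interval) has dimensions [T].
a (acceleration) has dimensions [L T^-2].
Δv (change in velocity) has dimensions [L T^-1].

Left side: [L T^-2]
Right side: [L T^-2]

Both sides have the same dimensions, so the equation is dimensionally consistent.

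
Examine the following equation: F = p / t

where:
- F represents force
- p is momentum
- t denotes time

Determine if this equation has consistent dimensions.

Yes

F (force) has dimensions [L M T^-2].
p (momentum) has dimensions [L M T^-1].
t (time) has dimensions [T].

Left side: [L M T^-2]
Right side: [L M T^-2]

Both sides have the same dimensions, so the equation is dimensionally consistent.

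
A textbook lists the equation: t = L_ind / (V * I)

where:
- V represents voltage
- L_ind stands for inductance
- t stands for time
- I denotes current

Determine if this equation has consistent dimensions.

No

V (voltage) has dimensions [I^-1 L^2 M T^-3].
L_ind (inductance) has dimensions [I^-2 L^2 M T^-2].
t (time) has dimensions [T].
I (current) has dimensions [I].

Left side: [T]
Right side: [I^-2 T]

The two sides have different dimensions, so the equation is NOT dimensionally consistent.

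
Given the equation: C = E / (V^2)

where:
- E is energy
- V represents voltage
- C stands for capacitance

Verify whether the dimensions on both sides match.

Yes

E (energy) has dimensions [L^2 M T^-2].
V (voltage) has dimensions [I^-1 L^2 M T^-3].
C (capacitance) has dimensions [I^2 L^-2 M^-1 T^4].

Left side: [I^2 L^-2 M^-1 T^4]
Right side: [I^2 L^-2 M^-1 T^4]

Both sides have the same dimensions, so the equation is dimensionally consistent.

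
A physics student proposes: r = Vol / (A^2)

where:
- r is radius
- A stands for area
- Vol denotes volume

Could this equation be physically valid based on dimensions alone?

No

r (radius) has dimensions [L].
A (area) has dimensions [L^2].
Vol (volume) has dimensions [L^3].

Left side: [L]
Right side: [L^-1]

The two sides have different dimensions, so the equation is NOT dimensionally consistent.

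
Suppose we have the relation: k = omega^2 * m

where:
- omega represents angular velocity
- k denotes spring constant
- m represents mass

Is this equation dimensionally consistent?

Yes

omega (angular velocity) has dimensions [T^-1].
k (spring constant) has dimensions [M T^-2].
m (mass) has dimensions [M].

Left side: [M T^-2]
Right side: [M T^-2]

Both sides have the same dimensions, so the equation is dimensionally consistent.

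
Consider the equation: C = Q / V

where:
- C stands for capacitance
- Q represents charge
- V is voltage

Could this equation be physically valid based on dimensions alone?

Yes

C (capacitance) has dimensions [I^2 L^-2 M^-1 T^4].
Q (charge) has dimensions [I T].
V (voltage) has dimensions [I^-1 L^2 M T^-3].

Left side: [I^2 L^-2 M^-1 T^4]
Right side: [I^2 L^-2 M^-1 T^4]

Both sides have the same dimensions, so the equation is dimensionally consistent.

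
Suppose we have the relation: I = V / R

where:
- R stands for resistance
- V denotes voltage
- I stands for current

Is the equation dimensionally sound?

Yes

R (resistance) has dimensions [I^-2 L^2 M T^-3].
V (voltage) has dimensions [I^-1 L^2 M T^-3].
I (current) has dimensions [I].

Left side: [I]
Right side: [I]

Both sides have the same dimensions, so the equation is dimensionally consistent.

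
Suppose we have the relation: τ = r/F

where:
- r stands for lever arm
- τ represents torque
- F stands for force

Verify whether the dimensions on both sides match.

No

r (lever arm) has dimensions [L].
τ (torque) has dimensions [L^2 M T^-2].
F (force) has dimensions [L M T^-2].

Left side: [L^2 M T^-2]
Right side: [M^-1 T^2]

The two sides have different dimensions, so the equation is NOT dimensionally consistent.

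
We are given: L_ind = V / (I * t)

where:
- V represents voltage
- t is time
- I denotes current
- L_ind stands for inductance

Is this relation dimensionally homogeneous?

No

V (voltage) has dimensions [I^-1 L^2 M T^-3].
t (time) has dimensions [T].
I (current) has dimensions [I].
L_ind (inductance) has dimensions [I^-2 L^2 M T^-2].

Left side: [I^-2 L^2 M T^-2]
Right side: [I^-2 L^2 M T^-4]

The two sides have different dimensions, so the equation is NOT dimensionally consistent.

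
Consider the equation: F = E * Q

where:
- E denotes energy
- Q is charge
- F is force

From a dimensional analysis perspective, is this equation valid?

No

E (energy) has dimensions [L^2 M T^-2].
Q (charge) has dimensions [I T].
F (force) has dimensions [L M T^-2].

Left side: [L M T^-2]
Right side: [I L^2 M T^-1]

The two sides have different dimensions, so the equation is NOT dimensionally consistent.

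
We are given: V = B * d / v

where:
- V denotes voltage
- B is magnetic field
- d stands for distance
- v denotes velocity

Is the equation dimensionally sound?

No

V (voltage) has dimensions [I^-1 L^2 M T^-3].
B (magnetic field) has dimensions [I^-1 M T^-2].
d (distance) has dimensions [L].
v (velocity) has dimensions [L T^-1].

Left side: [I^-1 L^2 M T^-3]
Right side: [I^-1 M T^-1]

The two sides have different dimensions, so the equation is NOT dimensionally consistent.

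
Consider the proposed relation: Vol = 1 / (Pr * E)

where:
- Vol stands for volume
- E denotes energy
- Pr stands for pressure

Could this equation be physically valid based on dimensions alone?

No

Vol (volume) has dimensions [L^3].
E (energy) has dimensions [L^2 M T^-2].
Pr (pressure) has dimensions [L^-1 M T^-2].

Left side: [L^3]
Right side: [L^-1 M^-2 T^4]

The two sides have different dimensions, so the equation is NOT dimensionally consistent.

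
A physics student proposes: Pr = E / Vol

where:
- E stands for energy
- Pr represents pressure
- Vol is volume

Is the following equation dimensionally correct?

Yes

E (energy) has dimensions [L^2 M T^-2].
Pr (pressure) has dimensions [L^-1 M T^-2].
Vol (volume) has dimensions [L^3].

Left side: [L^-1 M T^-2]
Right side: [L^-1 M T^-2]

Both sides have the same dimensions, so the equation is dimensionally consistent.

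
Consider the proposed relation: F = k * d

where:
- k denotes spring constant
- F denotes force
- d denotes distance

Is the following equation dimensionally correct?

Yes

k (spring constant) has dimensions [M T^-2].
F (force) has dimensions [L M T^-2].
d (distance) has dimensions [L].

Left side: [L M T^-2]
Right side: [L M T^-2]

Both sides have the same dimensions, so the equation is dimensionally consistent.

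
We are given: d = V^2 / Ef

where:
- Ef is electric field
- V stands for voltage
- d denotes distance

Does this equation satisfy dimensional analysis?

No

Ef (electric field) has dimensions [I^-1 L M T^-3].
V (voltage) has dimensions [I^-1 L^2 M T^-3].
d (distance) has dimensions [L].

Left side: [L]
Right side: [I^-1 L^3 M T^-3]

The two sides have different dimensions, so the equation is NOT dimensionally consistent.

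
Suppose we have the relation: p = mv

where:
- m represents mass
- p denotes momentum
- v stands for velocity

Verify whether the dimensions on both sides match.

Yes

m (mass) has dimensions [M].
p (momentum) has dimensions [L M T^-1].
v (velocity) has dimensions [L T^-1].

Left side: [L M T^-1]
Right side: [L M T^-1]

Both sides have the same dimensions, so the equation is dimensionally consistent.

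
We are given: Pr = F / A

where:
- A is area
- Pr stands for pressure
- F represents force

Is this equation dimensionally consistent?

Yes

A (area) has dimensions [L^2].
Pr (pressure) has dimensions [L^-1 M T^-2].
F (force) has dimensions [L M T^-2].

Left side: [L^-1 M T^-2]
Right side: [L^-1 M T^-2]

Both sides have the same dimensions, so the equation is dimensionally consistent.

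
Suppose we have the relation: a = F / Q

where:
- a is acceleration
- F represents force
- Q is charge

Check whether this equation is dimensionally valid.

No

a (acceleration) has dimensions [L T^-2].
F (force) has dimensions [L M T^-2].
Q (charge) has dimensions [I T].

Left side: [L T^-2]
Right side: [I^-1 L M T^-3]

The two sides have different dimensions, so the equation is NOT dimensionally consistent.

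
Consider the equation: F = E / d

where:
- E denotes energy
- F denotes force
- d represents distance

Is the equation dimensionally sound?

Yes

E (energy) has dimensions [L^2 M T^-2].
F (force) has dimensions [L M T^-2].
d (distance) has dimensions [L].

Left side: [L M T^-2]
Right side: [L M T^-2]

Both sides have the same dimensions, so the equation is dimensionally consistent.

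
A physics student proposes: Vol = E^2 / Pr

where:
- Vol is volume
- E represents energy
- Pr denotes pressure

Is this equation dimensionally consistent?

No

Vol (volume) has dimensions [L^3].
E (energy) has dimensions [L^2 M T^-2].
Pr (pressure) has dimensions [L^-1 M T^-2].

Left side: [L^3]
Right side: [L^5 M T^-2]

The two sides have different dimensions, so the equation is NOT dimensionally consistent.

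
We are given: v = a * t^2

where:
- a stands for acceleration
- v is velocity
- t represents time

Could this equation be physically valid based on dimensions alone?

No

a (acceleration) has dimensions [L T^-2].
v (velocity) has dimensions [L T^-1].
t (time) has dimensions [T].

Left side: [L T^-1]
Right side: [L]

The two sides have different dimensions, so the equation is NOT dimensionally consistent.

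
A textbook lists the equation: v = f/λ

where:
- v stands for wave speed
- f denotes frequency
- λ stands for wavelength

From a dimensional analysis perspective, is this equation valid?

No

v (wave speed) has dimensions [L T^-1].
f (frequency) has dimensions [T^-1].
λ (wavelength) has dimensions [L].

Left side: [L T^-1]
Right side: [L^-1 T^-1]

The two sides have different dimensions, so the equation is NOT dimensionally consistent.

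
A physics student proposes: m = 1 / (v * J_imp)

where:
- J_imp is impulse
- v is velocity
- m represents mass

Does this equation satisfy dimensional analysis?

No

J_imp (impulse) has dimensions [L M T^-1].
v (velocity) has dimensions [L T^-1].
m (mass) has dimensions [M].

Left side: [M]
Right side: [L^-2 M^-1 T^2]

The two sides have different dimensions, so the equation is NOT dimensionally consistent.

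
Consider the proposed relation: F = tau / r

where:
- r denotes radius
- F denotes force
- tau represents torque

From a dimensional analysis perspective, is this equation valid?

Yes

r (radius) has dimensions [L].
F (force) has dimensions [L M T^-2].
tau (torque) has dimensions [L^2 M T^-2].

Left side: [L M T^-2]
Right side: [L M T^-2]

Both sides have the same dimensions, so the equation is dimensionally consistent.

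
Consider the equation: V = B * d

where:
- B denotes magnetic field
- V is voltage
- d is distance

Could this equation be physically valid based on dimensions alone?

No

B (magnetic field) has dimensions [I^-1 M T^-2].
V (voltage) has dimensions [I^-1 L^2 M T^-3].
d (distance) has dimensions [L].

Left side: [I^-1 L^2 M T^-3]
Right side: [I^-1 L M T^-2]

The two sides have different dimensions, so the equation is NOT dimensionally consistent.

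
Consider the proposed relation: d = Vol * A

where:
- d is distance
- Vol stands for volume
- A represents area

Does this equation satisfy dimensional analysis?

No

d (distance) has dimensions [L].
Vol (volume) has dimensions [L^3].
A (area) has dimensions [L^2].

Left side: [L]
Right side: [L^5]

The two sides have different dimensions, so the equation is NOT dimensionally consistent.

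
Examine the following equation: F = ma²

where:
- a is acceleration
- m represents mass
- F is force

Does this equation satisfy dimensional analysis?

No

a (acceleration) has dimensions [L T^-2].
m (mass) has dimensions [M].
F (force) has dimensions [L M T^-2].

Left side: [L M T^-2]
Right side: [L^2 M T^-4]

The two sides have different dimensions, so the equation is NOT dimensionally consistent.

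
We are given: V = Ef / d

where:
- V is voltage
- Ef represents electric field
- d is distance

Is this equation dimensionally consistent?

No

V (voltage) has dimensions [I^-1 L^2 M T^-3].
Ef (electric field) has dimensions [I^-1 L M T^-3].
d (distance) has dimensions [L].

Left side: [I^-1 L^2 M T^-3]
Right side: [I^-1 M T^-3]

The two sides have different dimensions, so the equation is NOT dimensionally consistent.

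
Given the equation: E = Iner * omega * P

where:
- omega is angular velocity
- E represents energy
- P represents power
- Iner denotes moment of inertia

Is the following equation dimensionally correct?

No

omega (angular velocity) has dimensions [T^-1].
E (energy) has dimensions [L^2 M T^-2].
P (power) has dimensions [L^2 M T^-3].
Iner (moment of inertia) has dimensions [L^2 M].

Left side: [L^2 M T^-2]
Right side: [L^4 M^2 T^-4]

The two sides have different dimensions, so the equation is NOT dimensionally consistent.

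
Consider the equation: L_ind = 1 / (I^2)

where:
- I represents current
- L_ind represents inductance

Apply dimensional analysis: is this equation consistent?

No

I (current) has dimensions [I].
L_ind (inductance) has dimensions [I^-2 L^2 M T^-2].

Left side: [I^-2 L^2 M T^-2]
Right side: [I^-2]

The two sides have different dimensions, so the equation is NOT dimensionally consistent.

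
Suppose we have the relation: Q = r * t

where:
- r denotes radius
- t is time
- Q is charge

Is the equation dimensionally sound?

No

r (radius) has dimensions [L].
t (time) has dimensions [T].
Q (charge) has dimensions [I T].

Left side: [I T]
Right side: [L T]

The two sides have different dimensions, so the equation is NOT dimensionally consistent.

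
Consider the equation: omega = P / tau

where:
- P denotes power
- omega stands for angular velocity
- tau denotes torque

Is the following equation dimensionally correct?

Yes

P (power) has dimensions [L^2 M T^-3].
omega (angular velocity) has dimensions [T^-1].
tau (torque) has dimensions [L^2 M T^-2].

Left side: [T^-1]
Right side: [T^-1]

Both sides have the same dimensions, so the equation is dimensionally consistent.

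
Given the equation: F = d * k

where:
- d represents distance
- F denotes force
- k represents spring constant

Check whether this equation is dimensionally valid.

Yes

d (distance) has dimensions [L].
F (force) has dimensions [L M T^-2].
k (spring constant) has dimensions [M T^-2].

Left side: [L M T^-2]
Right side: [L M T^-2]

Both sides have the same dimensions, so the equation is dimensionally consistent.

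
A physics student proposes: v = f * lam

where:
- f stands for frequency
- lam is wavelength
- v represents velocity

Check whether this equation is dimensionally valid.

Yes

f (frequency) has dimensions [T^-1].
lam (wavelength) has dimensions [L].
v (velocity) has dimensions [L T^-1].

Left side: [L T^-1]
Right side: [L T^-1]

Both sides have the same dimensions, so the equation is dimensionally consistent.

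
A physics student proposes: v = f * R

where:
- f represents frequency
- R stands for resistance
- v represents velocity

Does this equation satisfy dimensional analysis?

No

f (frequency) has dimensions [T^-1].
R (resistance) has dimensions [I^-2 L^2 M T^-3].
v (velocity) has dimensions [L T^-1].

Left side: [L T^-1]
Right side: [I^-2 L^2 M T^-4]

The two sides have different dimensions, so the equation is NOT dimensionally consistent.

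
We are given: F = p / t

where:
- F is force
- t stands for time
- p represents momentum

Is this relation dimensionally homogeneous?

Yes

F (force) has dimensions [L M T^-2].
t (time) has dimensions [T].
p (momentum) has dimensions [L M T^-1].

Left side: [L M T^-2]
Right side: [L M T^-2]

Both sides have the same dimensions, so the equation is dimensionally consistent.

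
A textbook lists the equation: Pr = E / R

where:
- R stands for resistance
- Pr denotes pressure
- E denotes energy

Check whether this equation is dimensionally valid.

No

R (resistance) has dimensions [I^-2 L^2 M T^-3].
Pr (pressure) has dimensions [L^-1 M T^-2].
E (energy) has dimensions [L^2 M T^-2].

Left side: [L^-1 M T^-2]
Right side: [I^2 T]

The two sides have different dimensions, so the equation is NOT dimensionally consistent.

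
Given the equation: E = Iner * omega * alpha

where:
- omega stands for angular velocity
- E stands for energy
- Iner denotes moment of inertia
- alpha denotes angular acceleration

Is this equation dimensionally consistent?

No

omega (angular velocity) has dimensions [T^-1].
E (energy) has dimensions [L^2 M T^-2].
Iner (moment of inertia) has dimensions [L^2 M].
alpha (angular acceleration) has dimensions [T^-2].

Left side: [L^2 M T^-2]
Right side: [L^2 M T^-3]

The two sides have different dimensions, so the equation is NOT dimensionally consistent.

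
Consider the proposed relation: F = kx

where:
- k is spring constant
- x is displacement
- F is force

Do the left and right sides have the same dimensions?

Yes

k (spring constant) has dimensions [M T^-2].
x (displacement) has dimensions [L].
F (force) has dimensions [L M T^-2].

Left side: [L M T^-2]
Right side: [L M T^-2]

Both sides have the same dimensions, so the equation is dimensionally consistent.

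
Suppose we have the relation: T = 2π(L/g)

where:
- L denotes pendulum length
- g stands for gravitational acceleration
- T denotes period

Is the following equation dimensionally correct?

No

L (pendulum length) has dimensions [L].
g (gravitational acceleration) has dimensions [L T^-2].
T (period) has dimensions [T].

Left side: [T]
Right side: [T^2]

The two sides have different dimensions, so the equation is NOT dimensionally consistent.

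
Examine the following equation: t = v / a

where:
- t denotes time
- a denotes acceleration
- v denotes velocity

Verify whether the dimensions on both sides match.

Yes

t (time) has dimensions [T].
a (acceleration) has dimensions [L T^-2].
v (velocity) has dimensions [L T^-1].

Left side: [T]
Right side: [T]

Both sides have the same dimensions, so the equation is dimensionally consistent.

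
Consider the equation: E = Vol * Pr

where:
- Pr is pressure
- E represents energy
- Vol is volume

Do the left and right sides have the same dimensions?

Yes

Pr (pressure) has dimensions [L^-1 M T^-2].
E (energy) has dimensions [L^2 M T^-2].
Vol (volume) has dimensions [L^3].

Left side: [L^2 M T^-2]
Right side: [L^2 M T^-2]

Both sides have the same dimensions, so the equation is dimensionally consistent.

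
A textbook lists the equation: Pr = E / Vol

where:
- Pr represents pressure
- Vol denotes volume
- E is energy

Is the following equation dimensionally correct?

Yes

Pr (pressure) has dimensions [L^-1 M T^-2].
Vol (volume) has dimensions [L^3].
E (energy) has dimensions [L^2 M T^-2].

Left side: [L^-1 M T^-2]
Right side: [L^-1 M T^-2]

Both sides have the same dimensions, so the equation is dimensionally consistent.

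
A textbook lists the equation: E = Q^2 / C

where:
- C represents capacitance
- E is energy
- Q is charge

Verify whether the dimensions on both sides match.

Yes

C (capacitance) has dimensions [I^2 L^-2 M^-1 T^4].
E (energy) has dimensions [L^2 M T^-2].
Q (charge) has dimensions [I T].

Left side: [L^2 M T^-2]
Right side: [L^2 M T^-2]

Both sides have the same dimensions, so the equation is dimensionally consistent.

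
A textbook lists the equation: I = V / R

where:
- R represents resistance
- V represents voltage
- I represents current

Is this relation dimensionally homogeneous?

Yes

R (resistance) has dimensions [I^-2 L^2 M T^-3].
V (voltage) has dimensions [I^-1 L^2 M T^-3].
I (current) has dimensions [I].

Left side: [I]
Right side: [I]

Both sides have the same dimensions, so the equation is dimensionally consistent.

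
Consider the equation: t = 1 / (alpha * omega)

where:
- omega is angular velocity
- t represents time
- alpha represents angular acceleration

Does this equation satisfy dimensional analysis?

No

omega (angular velocity) has dimensions [T^-1].
t (time) has dimensions [T].
alpha (angular acceleration) has dimensions [T^-2].

Left side: [T]
Right side: [T^3]

The two sides have different dimensions, so the equation is NOT dimensionally consistent.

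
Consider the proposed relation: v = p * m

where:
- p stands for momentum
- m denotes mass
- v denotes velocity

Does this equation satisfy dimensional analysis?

No

p (momentum) has dimensions [L M T^-1].
m (mass) has dimensions [M].
v (velocity) has dimensions [L T^-1].

Left side: [L T^-1]
Right side: [L M^2 T^-1]

The two sides have different dimensions, so the equation is NOT dimensionally consistent.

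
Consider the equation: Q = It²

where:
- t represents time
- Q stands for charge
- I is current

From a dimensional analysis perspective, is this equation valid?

No

t (time) has dimensions [T].
Q (charge) has dimensions [I T].
I (current) has dimensions [I].

Left side: [I T]
Right side: [I T^2]

The two sides have different dimensions, so the equation is NOT dimensionally consistent.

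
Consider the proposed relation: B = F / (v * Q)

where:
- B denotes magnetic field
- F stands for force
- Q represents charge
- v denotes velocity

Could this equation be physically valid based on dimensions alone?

Yes

B (magnetic field) has dimensions [I^-1 M T^-2].
F (force) has dimensions [L M T^-2].
Q (charge) has dimensions [I T].
v (velocity) has dimensions [L T^-1].

Left side: [I^-1 M T^-2]
Right side: [I^-1 M T^-2]

Both sides have the same dimensions, so the equation is dimensionally consistent.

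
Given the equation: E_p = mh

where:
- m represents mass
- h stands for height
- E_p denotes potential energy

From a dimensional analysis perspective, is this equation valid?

No

m (mass) has dimensions [M].
h (height) has dimensions [L].
E_p (potential energy) has dimensions [L^2 M T^-2].

Left side: [L^2 M T^-2]
Right side: [L M]

The two sides have different dimensions, so the equation is NOT dimensionally consistent.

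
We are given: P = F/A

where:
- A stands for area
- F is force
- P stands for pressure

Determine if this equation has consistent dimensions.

Yes

A (area) has dimensions [L^2].
F (force) has dimensions [L M T^-2].
P (pressure) has dimensions [L^-1 M T^-2].

Left side: [L^-1 M T^-2]
Right side: [L^-1 M T^-2]

Both sides have the same dimensions, so the equation is dimensionally consistent.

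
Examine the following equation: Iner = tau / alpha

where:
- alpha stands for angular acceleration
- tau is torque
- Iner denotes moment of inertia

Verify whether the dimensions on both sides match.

Yes

alpha (angular acceleration) has dimensions [T^-2].
tau (torque) has dimensions [L^2 M T^-2].
Iner (moment of inertia) has dimensions [L^2 M].

Left side: [L^2 M]
Right side: [L^2 M]

Both sides have the same dimensions, so the equation is dimensionally consistent.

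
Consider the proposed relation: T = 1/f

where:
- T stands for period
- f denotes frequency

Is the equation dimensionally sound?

Yes

T (period) has dimensions [T].
f (frequency) has dimensions [T^-1].

Left side: [T]
Right side: [T]

Both sides have the same dimensions, so the equation is dimensionally consistent.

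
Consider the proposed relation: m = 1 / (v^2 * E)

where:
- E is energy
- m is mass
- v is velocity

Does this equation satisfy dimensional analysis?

No

E (energy) has dimensions [L^2 M T^-2].
m (mass) has dimensions [M].
v (velocity) has dimensions [L T^-1].

Left side: [M]
Right side: [L^-4 M^-1 T^4]

The two sides have different dimensions, so the equation is NOT dimensionally consistent.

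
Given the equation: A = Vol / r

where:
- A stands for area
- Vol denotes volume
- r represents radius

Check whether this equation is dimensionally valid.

Yes

A (area) has dimensions [L^2].
Vol (volume) has dimensions [L^3].
r (radius) has dimensions [L].

Left side: [L^2]
Right side: [L^2]

Both sides have the same dimensions, so the equation is dimensionally consistent.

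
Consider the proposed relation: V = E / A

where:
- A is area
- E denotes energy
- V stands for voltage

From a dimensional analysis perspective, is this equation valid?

No

A (area) has dimensions [L^2].
E (energy) has dimensions [L^2 M T^-2].
V (voltage) has dimensions [I^-1 L^2 M T^-3].

Left side: [I^-1 L^2 M T^-3]
Right side: [M T^-2]

The two sides have different dimensions, so the equation is NOT dimensionally consistent.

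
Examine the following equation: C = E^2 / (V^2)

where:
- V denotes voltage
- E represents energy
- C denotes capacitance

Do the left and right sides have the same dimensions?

No

V (voltage) has dimensions [I^-1 L^2 M T^-3].
E (energy) has dimensions [L^2 M T^-2].
C (capacitance) has dimensions [I^2 L^-2 M^-1 T^4].

Left side: [I^2 L^-2 M^-1 T^4]
Right side: [I^2 T^2]

The two sides have different dimensions, so the equation is NOT dimensionally consistent.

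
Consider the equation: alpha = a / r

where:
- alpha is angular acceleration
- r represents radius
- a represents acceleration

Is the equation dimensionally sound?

Yes

alpha (angular acceleration) has dimensions [T^-2].
r (radius) has dimensions [L].
a (acceleration) has dimensions [L T^-2].

Left side: [T^-2]
Right side: [T^-2]

Both sides have the same dimensions, so the equation is dimensionally consistent.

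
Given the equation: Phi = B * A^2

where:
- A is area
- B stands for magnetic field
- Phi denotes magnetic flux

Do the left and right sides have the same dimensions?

No

A (area) has dimensions [L^2].
B (magnetic field) has dimensions [I^-1 M T^-2].
Phi (magnetic flux) has dimensions [I^-1 L^2 M T^-2].

Left side: [I^-1 L^2 M T^-2]
Right side: [I^-1 L^4 M T^-2]

The two sides have different dimensions, so the equation is NOT dimensionally consistent.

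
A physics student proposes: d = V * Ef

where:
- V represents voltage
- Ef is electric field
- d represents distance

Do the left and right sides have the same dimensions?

No

V (voltage) has dimensions [I^-1 L^2 M T^-3].
Ef (electric field) has dimensions [I^-1 L M T^-3].
d (distance) has dimensions [L].

Left side: [L]
Right side: [I^-2 L^3 M^2 T^-6]

The two sides have different dimensions, so the equation is NOT dimensionally consistent.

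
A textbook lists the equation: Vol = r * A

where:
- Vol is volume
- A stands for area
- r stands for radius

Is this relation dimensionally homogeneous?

Yes

Vol (volume) has dimensions [L^3].
A (area) has dimensions [L^2].
r (radius) has dimensions [L].

Left side: [L^3]
Right side: [L^3]

Both sides have the same dimensions, so the equation is dimensionally consistent.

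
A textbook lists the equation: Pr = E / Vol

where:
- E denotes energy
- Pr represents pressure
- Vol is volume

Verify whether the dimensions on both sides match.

Yes

E (energy) has dimensions [L^2 M T^-2].
Pr (pressure) has dimensions [L^-1 M T^-2].
Vol (volume) has dimensions [L^3].

Left side: [L^-1 M T^-2]
Right side: [L^-1 M T^-2]

Both sides have the same dimensions, so the equation is dimensionally consistent.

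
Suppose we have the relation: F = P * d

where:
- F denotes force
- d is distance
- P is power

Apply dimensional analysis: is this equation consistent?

No

F (force) has dimensions [L M T^-2].
d (distance) has dimensions [L].
P (power) has dimensions [L^2 M T^-3].

Left side: [L M T^-2]
Right side: [L^3 M T^-3]

The two sides have different dimensions, so the equation is NOT dimensionally consistent.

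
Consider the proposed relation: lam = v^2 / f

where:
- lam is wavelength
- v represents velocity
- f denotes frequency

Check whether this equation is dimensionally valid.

No

lam (wavelength) has dimensions [L].
v (velocity) has dimensions [L T^-1].
f (frequency) has dimensions [T^-1].

Left side: [L]
Right side: [L^2 T^-1]

The two sides have different dimensions, so the equation is NOT dimensionally consistent.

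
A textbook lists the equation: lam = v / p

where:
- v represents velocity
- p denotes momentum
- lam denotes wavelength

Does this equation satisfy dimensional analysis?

No

v (velocity) has dimensions [L T^-1].
p (momentum) has dimensions [L M T^-1].
lam (wavelength) has dimensions [L].

Left side: [L]
Right side: [M^-1]

The two sides have different dimensions, so the equation is NOT dimensionally consistent.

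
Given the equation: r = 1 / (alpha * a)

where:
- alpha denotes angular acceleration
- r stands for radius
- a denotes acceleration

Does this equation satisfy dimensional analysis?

No

alpha (angular acceleration) has dimensions [T^-2].
r (radius) has dimensions [L].
a (acceleration) has dimensions [L T^-2].

Left side: [L]
Right side: [L^-1 T^4]

The two sides have different dimensions, so the equation is NOT dimensionally consistent.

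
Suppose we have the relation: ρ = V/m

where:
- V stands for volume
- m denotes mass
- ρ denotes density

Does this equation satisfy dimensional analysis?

No

V (volume) has dimensions [L^3].
m (mass) has dimensions [M].
ρ (density) has dimensions [L^-3 M].

Left side: [L^-3 M]
Right side: [L^3 M^-1]

The two sides have different dimensions, so the equation is NOT dimensionally consistent.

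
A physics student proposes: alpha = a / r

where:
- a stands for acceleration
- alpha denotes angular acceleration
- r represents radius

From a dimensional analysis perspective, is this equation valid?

Yes

a (acceleration) has dimensions [L T^-2].
alpha (angular acceleration) has dimensions [T^-2].
r (radius) has dimensions [L].

Left side: [T^-2]
Right side: [T^-2]

Both sides have the same dimensions, so the equation is dimensionally consistent.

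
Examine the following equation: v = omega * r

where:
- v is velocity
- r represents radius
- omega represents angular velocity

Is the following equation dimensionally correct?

Yes

v (velocity) has dimensions [L T^-1].
r (radius) has dimensions [L].
omega (angular velocity) has dimensions [T^-1].

Left side: [L T^-1]
Right side: [L T^-1]

Both sides have the same dimensions, so the equation is dimensionally consistent.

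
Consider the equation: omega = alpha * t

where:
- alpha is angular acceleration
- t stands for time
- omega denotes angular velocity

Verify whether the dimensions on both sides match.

Yes

alpha (angular acceleration) has dimensions [T^-2].
t (time) has dimensions [T].
omega (angular velocity) has dimensions [T^-1].

Left side: [T^-1]
Right side: [T^-1]

Both sides have the same dimensions, so the equation is dimensionally consistent.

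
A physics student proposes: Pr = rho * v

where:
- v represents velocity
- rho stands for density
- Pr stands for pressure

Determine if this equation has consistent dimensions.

No

v (velocity) has dimensions [L T^-1].
rho (density) has dimensions [L^-3 M].
Pr (pressure) has dimensions [L^-1 M T^-2].

Left side: [L^-1 M T^-2]
Right side: [L^-2 M T^-1]

The two sides have different dimensions, so the equation is NOT dimensionally consistent.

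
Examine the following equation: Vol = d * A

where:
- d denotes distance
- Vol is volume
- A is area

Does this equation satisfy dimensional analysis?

Yes

d (distance) has dimensions [L].
Vol (volume) has dimensions [L^3].
A (area) has dimensions [L^2].

Left side: [L^3]
Right side: [L^3]

Both sides have the same dimensions, so the equation is dimensionally consistent.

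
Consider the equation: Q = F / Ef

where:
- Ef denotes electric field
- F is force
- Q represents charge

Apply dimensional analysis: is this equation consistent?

Yes

Ef (electric field) has dimensions [I^-1 L M T^-3].
F (force) has dimensions [L M T^-2].
Q (charge) has dimensions [I T].

Left side: [I T]
Right side: [I T]

Both sides have the same dimensions, so the equation is dimensionally consistent.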